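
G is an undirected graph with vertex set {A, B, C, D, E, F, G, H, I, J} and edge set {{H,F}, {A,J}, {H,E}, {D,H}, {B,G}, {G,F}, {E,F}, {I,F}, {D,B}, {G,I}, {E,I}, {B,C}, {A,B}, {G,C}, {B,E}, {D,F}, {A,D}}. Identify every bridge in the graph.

The edges on the cycle D-H-E-I-F-D are not bridges since each lies on that cycle.
But removing J-A disconnects J from A — this is a bridge.

A-J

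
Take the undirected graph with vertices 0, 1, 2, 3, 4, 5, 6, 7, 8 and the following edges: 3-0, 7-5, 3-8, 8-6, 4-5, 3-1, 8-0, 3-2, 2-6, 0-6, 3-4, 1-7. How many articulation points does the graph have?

Removing 3 increases the component count from 1 to 2, so 3 is a cut vertex.
By contrast removing 0 leaves 1 component; it is not a cut vertex. No other vertex is a cut vertex either.

1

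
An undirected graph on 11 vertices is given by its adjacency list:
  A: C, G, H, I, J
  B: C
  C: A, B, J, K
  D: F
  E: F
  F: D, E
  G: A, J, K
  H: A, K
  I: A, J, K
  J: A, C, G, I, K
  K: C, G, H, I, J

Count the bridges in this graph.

The edges on the cycle K-G-A-H-K are not bridges since each lies on that cycle.
But removing D-F disconnects D from F; removing F-E disconnects F from E; removing C-B disconnects C from B — these are bridges.
That makes 3 bridges.

3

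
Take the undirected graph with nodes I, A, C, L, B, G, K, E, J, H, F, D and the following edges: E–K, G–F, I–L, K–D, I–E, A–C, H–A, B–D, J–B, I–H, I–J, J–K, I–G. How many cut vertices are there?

4

Removing A increases the component count from 1 to 2, so A is a cut vertex.
Removing G increases the component count from 1 to 2, so G is a cut vertex.
Removing H increases the component count from 1 to 2, so H is a cut vertex.
Likewise I is a cut vertex.
By contrast removing B leaves 1 component; it is not a cut vertex. No other vertex is a cut vertex either.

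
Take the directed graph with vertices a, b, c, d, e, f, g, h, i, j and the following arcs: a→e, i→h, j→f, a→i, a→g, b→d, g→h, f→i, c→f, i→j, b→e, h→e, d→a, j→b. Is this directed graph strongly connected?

There is no directed path from d to c, so the graph is not strongly connected.

No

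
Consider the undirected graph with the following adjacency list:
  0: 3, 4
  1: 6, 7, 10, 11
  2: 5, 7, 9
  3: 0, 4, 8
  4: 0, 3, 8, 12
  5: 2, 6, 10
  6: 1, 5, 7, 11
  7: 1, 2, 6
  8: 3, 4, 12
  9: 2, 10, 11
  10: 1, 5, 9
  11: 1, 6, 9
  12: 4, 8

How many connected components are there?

Starting from 0 we can reach 0, 3, 4, 8, 12. That is one component of size 5.
Starting from 1 we can reach 1, 2, 5, 6, 7, 9, 10, 11. That is one component of size 8.
Total: 2 components.

2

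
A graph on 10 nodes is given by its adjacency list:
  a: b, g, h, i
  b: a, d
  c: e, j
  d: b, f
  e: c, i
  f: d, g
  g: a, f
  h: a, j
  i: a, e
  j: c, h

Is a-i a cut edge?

After removing a-i, the path a-h-j-c-e-i still connects them, so the edge is not a bridge.

No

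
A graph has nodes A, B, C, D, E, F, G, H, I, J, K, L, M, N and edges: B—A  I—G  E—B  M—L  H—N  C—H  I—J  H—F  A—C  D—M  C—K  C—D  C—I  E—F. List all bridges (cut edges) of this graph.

C-D, C-I, C-K, D-M, G-I, H-N, I-J, L-M

The edges on the cycle E-B-A-C-H-F-E are not bridges since each lies on that cycle.
But removing K—C disconnects K from C; removing C—I disconnects C from I; removing D—C disconnects D from C; removing D—M disconnects D from M — these are bridges.
In total 8 edges are bridges.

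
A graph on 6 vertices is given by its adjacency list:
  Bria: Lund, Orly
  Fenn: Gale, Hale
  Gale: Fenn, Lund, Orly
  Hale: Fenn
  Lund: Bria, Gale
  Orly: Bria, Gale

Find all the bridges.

The edges on the cycle Lund-Bria-Orly-Gale-Lund are not bridges since each lies on that cycle.
But removing Gale-Fenn disconnects Gale from Fenn; removing Fenn-Hale disconnects Fenn from Hale — these are bridges.

Fenn-Gale, Fenn-Hale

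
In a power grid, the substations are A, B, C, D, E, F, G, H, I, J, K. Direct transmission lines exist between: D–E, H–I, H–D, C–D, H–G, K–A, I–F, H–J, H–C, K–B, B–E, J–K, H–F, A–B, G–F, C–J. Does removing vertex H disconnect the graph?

Deleting H raises the number of components from 1 to 2, so H is a cut vertex.

Yes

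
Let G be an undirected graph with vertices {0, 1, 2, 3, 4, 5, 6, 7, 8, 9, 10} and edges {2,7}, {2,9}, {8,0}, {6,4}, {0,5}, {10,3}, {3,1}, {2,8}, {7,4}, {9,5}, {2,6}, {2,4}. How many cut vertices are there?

2

Removing 2 increases the component count from 2 to 3, so 2 is a cut vertex.
Removing 3 increases the component count from 2 to 3, so 3 is a cut vertex.
By contrast removing 8 leaves 2 components; it is not a cut vertex. No other vertex is a cut vertex either.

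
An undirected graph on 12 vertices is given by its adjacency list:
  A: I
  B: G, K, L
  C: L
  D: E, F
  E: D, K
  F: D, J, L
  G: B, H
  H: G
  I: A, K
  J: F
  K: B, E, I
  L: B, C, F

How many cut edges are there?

The edges on the cycle F-L-B-K-E-D-F are not bridges since each lies on that cycle.
But removing L-C disconnects L from C; removing K-I disconnects K from I; removing B-G disconnects B from G; removing F-J disconnects F from J — these are bridges.
In total 6 edges are bridges.

6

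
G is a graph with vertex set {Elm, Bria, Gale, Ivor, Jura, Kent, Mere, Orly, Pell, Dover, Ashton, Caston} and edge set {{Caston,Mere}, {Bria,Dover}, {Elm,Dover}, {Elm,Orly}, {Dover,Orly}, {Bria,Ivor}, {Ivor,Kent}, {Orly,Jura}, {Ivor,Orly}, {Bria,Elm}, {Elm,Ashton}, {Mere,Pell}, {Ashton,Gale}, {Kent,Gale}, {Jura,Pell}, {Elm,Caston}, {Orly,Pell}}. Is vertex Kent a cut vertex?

No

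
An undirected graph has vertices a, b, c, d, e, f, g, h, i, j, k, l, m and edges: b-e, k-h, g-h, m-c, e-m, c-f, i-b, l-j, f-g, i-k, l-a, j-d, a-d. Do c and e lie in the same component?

Yes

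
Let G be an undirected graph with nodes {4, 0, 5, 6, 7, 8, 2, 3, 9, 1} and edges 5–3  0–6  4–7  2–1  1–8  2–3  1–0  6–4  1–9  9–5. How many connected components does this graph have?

1

Starting from 0 we can reach 0, 1, 2, 3, 4, 5, 6, 7, 8, 9. That is one component of size 10.
Total: 1 component.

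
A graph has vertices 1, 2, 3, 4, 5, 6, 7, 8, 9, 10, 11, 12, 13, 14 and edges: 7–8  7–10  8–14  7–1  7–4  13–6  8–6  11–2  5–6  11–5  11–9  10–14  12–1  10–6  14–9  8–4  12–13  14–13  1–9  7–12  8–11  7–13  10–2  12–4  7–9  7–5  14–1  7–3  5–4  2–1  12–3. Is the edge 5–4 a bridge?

No

After removing 5–4, the path 5-7-4 still connects them, so the edge is not a bridge.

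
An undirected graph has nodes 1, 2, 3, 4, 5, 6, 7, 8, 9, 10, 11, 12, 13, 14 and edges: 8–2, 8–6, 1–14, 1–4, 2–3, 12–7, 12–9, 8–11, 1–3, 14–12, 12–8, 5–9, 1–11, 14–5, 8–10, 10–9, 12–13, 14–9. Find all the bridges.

1-4, 12-13, 12-7, 6-8

The edges on the cycle 1-14-12-8-2-3-1 are not bridges since each lies on that cycle.
But removing 13–12 disconnects 13 from 12; removing 1–4 disconnects 1 from 4; removing 7–12 disconnects 7 from 12; removing 6–8 disconnects 6 from 8 — these are bridges.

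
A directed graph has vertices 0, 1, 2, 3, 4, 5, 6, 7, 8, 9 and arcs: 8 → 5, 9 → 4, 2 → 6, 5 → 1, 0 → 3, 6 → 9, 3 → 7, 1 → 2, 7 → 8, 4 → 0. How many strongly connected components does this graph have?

1

{0, 1, 2, 3, 4, 5, 6, 7, 8, 9} are all mutually reachable — one SCC of size 10.
That gives 1 strongly connected component.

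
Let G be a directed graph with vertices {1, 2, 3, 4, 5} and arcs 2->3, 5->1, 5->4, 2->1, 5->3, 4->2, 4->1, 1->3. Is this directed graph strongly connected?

There is no directed path from 1 to 5, so the graph is not strongly connected.

No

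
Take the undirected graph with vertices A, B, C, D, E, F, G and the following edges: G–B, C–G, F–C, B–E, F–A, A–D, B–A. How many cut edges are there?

2

The edges on the cycle F-C-G-B-A-F are not bridges since each lies on that cycle.
But removing A–D disconnects A from D; removing B–E disconnects B from E — these are bridges.
That makes 2 bridges.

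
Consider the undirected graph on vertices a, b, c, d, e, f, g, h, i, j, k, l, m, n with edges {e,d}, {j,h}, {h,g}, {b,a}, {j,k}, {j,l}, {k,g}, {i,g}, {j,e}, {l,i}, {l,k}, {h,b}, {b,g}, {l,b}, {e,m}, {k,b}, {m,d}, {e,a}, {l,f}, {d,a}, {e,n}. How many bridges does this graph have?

2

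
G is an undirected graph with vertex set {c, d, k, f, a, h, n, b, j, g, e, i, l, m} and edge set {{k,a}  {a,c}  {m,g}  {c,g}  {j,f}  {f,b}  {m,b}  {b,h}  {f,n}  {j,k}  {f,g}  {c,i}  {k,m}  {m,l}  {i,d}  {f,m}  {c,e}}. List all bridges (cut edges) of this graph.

The edges on the cycle f-m-b-f are not bridges since each lies on that cycle.
But removing c—e disconnects c from e; removing d—i disconnects d from i; removing b—h disconnects b from h; removing n—f disconnects n from f — these are bridges.
In total 6 edges are bridges.

b-h, c-e, c-i, d-i, f-n, l-m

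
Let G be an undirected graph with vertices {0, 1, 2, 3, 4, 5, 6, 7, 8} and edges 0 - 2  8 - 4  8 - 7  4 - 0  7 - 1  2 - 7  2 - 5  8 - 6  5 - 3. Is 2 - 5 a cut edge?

Removing 2 - 5 leaves no path between 2 and 5: the component count goes from 1 to 2. So it is a bridge.

Yes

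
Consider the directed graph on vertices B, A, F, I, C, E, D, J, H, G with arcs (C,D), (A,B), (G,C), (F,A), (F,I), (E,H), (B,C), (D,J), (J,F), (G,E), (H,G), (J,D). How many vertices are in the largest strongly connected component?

6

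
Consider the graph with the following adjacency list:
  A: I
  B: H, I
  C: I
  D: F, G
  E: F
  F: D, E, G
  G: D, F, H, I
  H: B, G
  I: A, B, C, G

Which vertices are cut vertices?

Removing F increases the component count from 1 to 2, so F is a cut vertex.
Removing G increases the component count from 1 to 2, so G is a cut vertex.
Removing I increases the component count from 1 to 3, so I is a cut vertex.
By contrast removing B leaves 1 component; it is not a cut vertex. No other vertex is a cut vertex either.

F, G, I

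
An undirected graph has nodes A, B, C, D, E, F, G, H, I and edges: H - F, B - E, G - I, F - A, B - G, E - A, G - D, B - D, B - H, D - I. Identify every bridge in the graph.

none

The edges on the cycle B-G-I-D-B are not bridges since each lies on that cycle.
Every edge lies on some cycle, so there are no bridges.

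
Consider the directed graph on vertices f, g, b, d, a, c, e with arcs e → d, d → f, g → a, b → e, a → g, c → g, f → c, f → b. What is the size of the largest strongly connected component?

{b, d, e, f} are all mutually reachable — one SCC of size 4.
{a, g} are all mutually reachable — one SCC of size 2.
{c} is an SCC by itself.
The largest has 4 vertices.

4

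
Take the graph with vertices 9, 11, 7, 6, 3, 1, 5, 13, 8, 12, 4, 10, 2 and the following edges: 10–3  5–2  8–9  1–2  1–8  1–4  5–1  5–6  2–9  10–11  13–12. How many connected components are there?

7 is isolated — a component by itself.
Starting from 12 we can reach 12, 13. That is one component of size 2.
Starting from 3 we can reach 3, 10, 11. That is one component of size 3.
Starting from 1 we can reach 1, 2, 4, 5, 6, 8, 9. That is one component of size 7.
Total: 4 components.

4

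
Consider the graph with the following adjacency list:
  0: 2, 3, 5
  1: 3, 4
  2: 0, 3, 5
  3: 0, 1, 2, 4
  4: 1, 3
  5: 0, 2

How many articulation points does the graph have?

Removing 3 increases the component count from 1 to 2, so 3 is a cut vertex.
By contrast removing 4 leaves 1 component; it is not a cut vertex. No other vertex is a cut vertex either.

1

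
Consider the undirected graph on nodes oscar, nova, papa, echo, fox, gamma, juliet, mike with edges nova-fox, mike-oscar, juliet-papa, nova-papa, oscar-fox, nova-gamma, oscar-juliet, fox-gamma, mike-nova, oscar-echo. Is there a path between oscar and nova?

Yes

From oscar we can reach fox, echo, mike, nova, papa, gamma, oscar, juliet, which includes nova.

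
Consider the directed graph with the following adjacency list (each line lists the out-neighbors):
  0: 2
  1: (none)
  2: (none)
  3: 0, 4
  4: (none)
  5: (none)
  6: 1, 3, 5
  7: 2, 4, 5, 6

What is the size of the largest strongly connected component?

1

{1} is an SCC by itself.
{6} is an SCC by itself.
{2} is an SCC by itself.
{0} is an SCC by itself.
{5} is an SCC by itself.
(and 3 more singleton SCCs)
The largest has 1 vertex.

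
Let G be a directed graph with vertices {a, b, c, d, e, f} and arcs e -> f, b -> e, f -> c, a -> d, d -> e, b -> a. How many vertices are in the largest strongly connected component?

1

{b} is an SCC by itself.
{d} is an SCC by itself.
{c} is an SCC by itself.
{e} is an SCC by itself.
{a} is an SCC by itself.
(and 1 more singleton SCC)
The largest has 1 vertex.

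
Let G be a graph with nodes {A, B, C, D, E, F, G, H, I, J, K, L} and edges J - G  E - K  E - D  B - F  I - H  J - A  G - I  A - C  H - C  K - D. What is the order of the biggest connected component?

L is isolated — a component by itself.
Starting from B we can reach B, F. That is one component of size 2.
Starting from D we can reach D, E, K. That is one component of size 3.
Starting from A we can reach A, C, G, H, I, J. That is one component of size 6.
The largest has 6 vertices.

6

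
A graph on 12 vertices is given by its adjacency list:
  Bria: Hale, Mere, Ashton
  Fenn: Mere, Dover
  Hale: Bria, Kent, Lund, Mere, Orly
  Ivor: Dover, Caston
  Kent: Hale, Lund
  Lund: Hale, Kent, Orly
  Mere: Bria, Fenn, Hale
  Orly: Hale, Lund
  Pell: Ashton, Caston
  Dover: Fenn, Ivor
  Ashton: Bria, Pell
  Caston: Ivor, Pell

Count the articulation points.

Removing Hale increases the component count from 1 to 2, so Hale is a cut vertex.
By contrast removing Caston leaves 1 component; it is not a cut vertex. No other vertex is a cut vertex either.

1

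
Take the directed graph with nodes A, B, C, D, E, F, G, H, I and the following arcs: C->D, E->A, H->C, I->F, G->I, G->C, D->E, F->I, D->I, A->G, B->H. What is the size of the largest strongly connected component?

{A, C, D, E, G} are all mutually reachable — one SCC of size 5.
{F, I} are all mutually reachable — one SCC of size 2.
{H} is an SCC by itself.
{B} is an SCC by itself.
The largest has 5 vertices.

5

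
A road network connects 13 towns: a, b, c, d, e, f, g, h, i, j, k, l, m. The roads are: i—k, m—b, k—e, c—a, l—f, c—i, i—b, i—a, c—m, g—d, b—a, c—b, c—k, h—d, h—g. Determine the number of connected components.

j is isolated — a component by itself.
Starting from f we can reach f, l. That is one component of size 2.
Starting from d we can reach d, g, h. That is one component of size 3.
Starting from a we can reach a, b, c, e, i, k, m. That is one component of size 7.
Total: 4 components.

4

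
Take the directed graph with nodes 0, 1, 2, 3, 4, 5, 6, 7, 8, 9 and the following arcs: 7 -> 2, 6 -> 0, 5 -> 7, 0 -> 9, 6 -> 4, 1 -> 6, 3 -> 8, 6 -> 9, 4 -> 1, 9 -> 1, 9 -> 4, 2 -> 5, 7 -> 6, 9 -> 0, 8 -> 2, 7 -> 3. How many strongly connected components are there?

2

{0, 1, 4, 6, 9} are all mutually reachable — one SCC of size 5.
{2, 3, 5, 7, 8} are all mutually reachable — one SCC of size 5.
That gives 2 strongly connected components.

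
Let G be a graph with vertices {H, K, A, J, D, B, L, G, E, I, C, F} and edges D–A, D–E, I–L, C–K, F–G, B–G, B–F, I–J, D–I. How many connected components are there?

4

H is isolated — a component by itself.
Starting from C we can reach C, K. That is one component of size 2.
Starting from B we can reach B, F, G. That is one component of size 3.
Starting from A we can reach A, D, E, I, J, L. That is one component of size 6.
Total: 4 components.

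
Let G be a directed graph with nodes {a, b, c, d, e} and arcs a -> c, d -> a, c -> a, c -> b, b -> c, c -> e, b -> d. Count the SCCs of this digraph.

2

{a, b, c, d} are all mutually reachable — one SCC of size 4.
{e} is an SCC by itself.
That gives 2 strongly connected components.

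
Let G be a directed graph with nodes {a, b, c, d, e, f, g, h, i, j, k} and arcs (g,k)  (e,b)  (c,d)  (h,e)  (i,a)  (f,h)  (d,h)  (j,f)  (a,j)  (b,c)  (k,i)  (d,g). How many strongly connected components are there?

{a, b, c, d, e, f, g, h, i, j, k} are all mutually reachable — one SCC of size 11.
That gives 1 strongly connected component.

1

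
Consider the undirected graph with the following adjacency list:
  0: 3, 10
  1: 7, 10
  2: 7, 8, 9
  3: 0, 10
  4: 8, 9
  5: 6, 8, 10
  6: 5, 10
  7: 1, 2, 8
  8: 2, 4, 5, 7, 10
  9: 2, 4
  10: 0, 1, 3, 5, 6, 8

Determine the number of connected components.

1

Starting from 0 we can reach 0, 1, 2, 3, 4, 5, 6, 7, 8, 9, 10. That is one component of size 11.
Total: 1 component.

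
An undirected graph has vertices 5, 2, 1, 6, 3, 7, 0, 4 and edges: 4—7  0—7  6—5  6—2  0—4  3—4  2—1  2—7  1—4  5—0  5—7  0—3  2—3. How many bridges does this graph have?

0

The edges on the cycle 6-5-0-7-4-3-2-6 are not bridges since each lies on that cycle.
Every edge lies on some cycle, so there are no bridges.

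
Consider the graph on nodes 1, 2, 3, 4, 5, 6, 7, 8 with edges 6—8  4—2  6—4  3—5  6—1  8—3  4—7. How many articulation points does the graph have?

4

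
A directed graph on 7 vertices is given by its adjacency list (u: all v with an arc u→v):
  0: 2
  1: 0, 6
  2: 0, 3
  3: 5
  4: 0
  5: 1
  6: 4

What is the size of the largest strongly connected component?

7

{0, 1, 2, 3, 4, 5, 6} are all mutually reachable — one SCC of size 7.
The largest has 7 vertices.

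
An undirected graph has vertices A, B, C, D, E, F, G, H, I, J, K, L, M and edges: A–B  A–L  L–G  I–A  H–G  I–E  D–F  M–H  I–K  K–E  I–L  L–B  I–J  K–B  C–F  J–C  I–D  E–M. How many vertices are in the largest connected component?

Starting from A we can reach A, B, C, D, E, F, G, H, I, J, K, L, M. That is one component of size 13.
The largest has 13 vertices.

13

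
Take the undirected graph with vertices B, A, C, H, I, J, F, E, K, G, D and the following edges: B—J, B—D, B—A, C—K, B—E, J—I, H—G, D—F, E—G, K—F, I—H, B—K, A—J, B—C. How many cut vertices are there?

1

Removing B increases the component count from 1 to 2, so B is a cut vertex.
By contrast removing E leaves 1 component; it is not a cut vertex. No other vertex is a cut vertex either.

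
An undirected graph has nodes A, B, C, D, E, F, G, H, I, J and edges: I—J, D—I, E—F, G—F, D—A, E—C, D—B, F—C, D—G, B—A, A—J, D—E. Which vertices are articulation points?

Removing D increases the component count from 2 to 3, so D is a cut vertex.
By contrast removing F leaves 2 components; it is not a cut vertex. No other vertex is a cut vertex either.

D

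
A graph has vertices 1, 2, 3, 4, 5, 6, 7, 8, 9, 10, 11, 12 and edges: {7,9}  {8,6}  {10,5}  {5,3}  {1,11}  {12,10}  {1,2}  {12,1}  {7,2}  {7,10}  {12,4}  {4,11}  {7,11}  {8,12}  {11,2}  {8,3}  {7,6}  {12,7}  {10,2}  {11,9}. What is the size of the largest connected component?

12

Starting from 1 we can reach 1, 2, 3, 4, 5, 6, 7, 8, 9, 10, 11, 12. That is one component of size 12.
The largest has 12 vertices.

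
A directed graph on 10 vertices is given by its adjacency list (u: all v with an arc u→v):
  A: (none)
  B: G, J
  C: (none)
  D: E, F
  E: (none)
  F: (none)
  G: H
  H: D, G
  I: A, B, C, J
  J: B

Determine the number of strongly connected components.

8

{G, H} are all mutually reachable — one SCC of size 2.
{B, J} are all mutually reachable — one SCC of size 2.
{E} is an SCC by itself.
{F} is an SCC by itself.
{I} is an SCC by itself.
(and 3 more singleton SCCs)
That gives 8 strongly connected components.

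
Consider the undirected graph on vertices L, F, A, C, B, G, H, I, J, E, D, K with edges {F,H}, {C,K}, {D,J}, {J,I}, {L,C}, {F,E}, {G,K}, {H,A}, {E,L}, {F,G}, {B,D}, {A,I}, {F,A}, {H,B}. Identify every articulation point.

Removing F increases the component count from 1 to 2, so F is a cut vertex.
By contrast removing C leaves 1 component; it is not a cut vertex. No other vertex is a cut vertex either.

F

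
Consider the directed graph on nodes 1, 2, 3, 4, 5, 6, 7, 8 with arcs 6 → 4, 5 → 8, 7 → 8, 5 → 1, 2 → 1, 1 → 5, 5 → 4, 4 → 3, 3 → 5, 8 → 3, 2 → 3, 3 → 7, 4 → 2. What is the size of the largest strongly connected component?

{1, 2, 3, 4, 5, 7, 8} are all mutually reachable — one SCC of size 7.
{6} is an SCC by itself.
The largest has 7 vertices.

7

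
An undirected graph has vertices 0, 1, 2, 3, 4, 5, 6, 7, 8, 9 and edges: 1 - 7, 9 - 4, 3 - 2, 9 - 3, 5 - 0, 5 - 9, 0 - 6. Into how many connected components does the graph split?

3

8 is isolated — a component by itself.
Starting from 1 we can reach 1, 7. That is one component of size 2.
Starting from 0 we can reach 0, 2, 3, 4, 5, 6, 9. That is one component of size 7.
Total: 3 components.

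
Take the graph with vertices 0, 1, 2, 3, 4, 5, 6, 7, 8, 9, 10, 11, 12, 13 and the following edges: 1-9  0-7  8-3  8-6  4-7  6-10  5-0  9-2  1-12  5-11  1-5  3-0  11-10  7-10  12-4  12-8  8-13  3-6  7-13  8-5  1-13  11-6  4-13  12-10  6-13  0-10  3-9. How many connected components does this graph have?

1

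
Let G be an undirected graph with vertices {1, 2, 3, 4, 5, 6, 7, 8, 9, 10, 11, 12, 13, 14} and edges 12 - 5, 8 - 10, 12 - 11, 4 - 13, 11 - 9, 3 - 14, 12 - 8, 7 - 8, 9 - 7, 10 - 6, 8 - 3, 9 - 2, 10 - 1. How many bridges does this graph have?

8

The edges on the cycle 12-11-9-7-8-12 are not bridges since each lies on that cycle.
But removing 8 - 10 disconnects 8 from 10; removing 3 - 14 disconnects 3 from 14; removing 10 - 6 disconnects 10 from 6; removing 1 - 10 disconnects 1 from 10 — these are bridges.
In total 8 edges are bridges.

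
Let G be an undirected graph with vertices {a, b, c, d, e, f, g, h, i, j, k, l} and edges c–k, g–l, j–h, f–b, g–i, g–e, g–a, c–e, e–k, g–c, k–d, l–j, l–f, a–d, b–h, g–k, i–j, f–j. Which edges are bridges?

none

The edges on the cycle l-f-b-h-j-l are not bridges since each lies on that cycle.
Every edge lies on some cycle, so there are no bridges.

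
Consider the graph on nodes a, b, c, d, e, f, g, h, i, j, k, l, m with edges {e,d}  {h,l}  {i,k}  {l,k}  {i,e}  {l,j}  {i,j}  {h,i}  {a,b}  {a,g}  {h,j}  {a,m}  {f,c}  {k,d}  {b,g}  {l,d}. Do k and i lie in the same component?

From k we can reach d, e, h, i, j, k, l, which includes i.

Yes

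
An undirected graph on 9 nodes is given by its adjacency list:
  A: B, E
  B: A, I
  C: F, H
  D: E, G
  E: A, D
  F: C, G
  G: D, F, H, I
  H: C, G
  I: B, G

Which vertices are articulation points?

Removing G increases the component count from 1 to 2, so G is a cut vertex.
By contrast removing E leaves 1 component; it is not a cut vertex. No other vertex is a cut vertex either.

G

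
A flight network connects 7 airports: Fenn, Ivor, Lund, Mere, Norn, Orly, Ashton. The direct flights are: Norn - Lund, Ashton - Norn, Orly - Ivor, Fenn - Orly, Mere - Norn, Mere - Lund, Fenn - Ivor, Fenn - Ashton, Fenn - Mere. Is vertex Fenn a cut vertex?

Yes

Deleting Fenn raises the number of components from 1 to 2, so Fenn is a cut vertex.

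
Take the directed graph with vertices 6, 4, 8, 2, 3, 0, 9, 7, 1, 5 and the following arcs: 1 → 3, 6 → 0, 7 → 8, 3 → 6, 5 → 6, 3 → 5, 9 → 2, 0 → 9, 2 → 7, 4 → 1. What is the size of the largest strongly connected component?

{7} is an SCC by itself.
{4} is an SCC by itself.
{6} is an SCC by itself.
{1} is an SCC by itself.
{3} is an SCC by itself.
(and 5 more singleton SCCs)
The largest has 1 vertex.

1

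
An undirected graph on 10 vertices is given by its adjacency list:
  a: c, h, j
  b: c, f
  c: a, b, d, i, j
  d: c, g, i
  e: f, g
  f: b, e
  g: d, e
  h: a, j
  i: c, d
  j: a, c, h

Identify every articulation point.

c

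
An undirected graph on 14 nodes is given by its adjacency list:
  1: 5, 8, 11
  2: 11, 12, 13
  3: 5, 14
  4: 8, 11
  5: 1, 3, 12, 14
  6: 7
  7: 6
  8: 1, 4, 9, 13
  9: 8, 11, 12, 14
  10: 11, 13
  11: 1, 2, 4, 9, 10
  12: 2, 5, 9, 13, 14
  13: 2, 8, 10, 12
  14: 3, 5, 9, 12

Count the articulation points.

Removing 7, for instance, still leaves 2 components. No single vertex removal increases the component count — the graph has no articulation points.

0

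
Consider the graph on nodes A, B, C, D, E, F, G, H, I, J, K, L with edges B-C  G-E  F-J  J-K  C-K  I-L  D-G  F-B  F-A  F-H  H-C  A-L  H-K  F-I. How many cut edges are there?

The edges on the cycle F-B-C-H-F are not bridges since each lies on that cycle.
But removing G-E disconnects G from E; removing D-G disconnects D from G — these are bridges.
That makes 2 bridges.

2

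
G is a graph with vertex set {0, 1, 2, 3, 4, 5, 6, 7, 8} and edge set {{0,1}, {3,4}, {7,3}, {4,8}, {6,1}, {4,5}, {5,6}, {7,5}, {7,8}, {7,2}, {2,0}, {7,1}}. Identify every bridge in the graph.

The edges on the cycle 7-2-0-1-6-5-7 are not bridges since each lies on that cycle.
Every edge lies on some cycle, so there are no bridges.

none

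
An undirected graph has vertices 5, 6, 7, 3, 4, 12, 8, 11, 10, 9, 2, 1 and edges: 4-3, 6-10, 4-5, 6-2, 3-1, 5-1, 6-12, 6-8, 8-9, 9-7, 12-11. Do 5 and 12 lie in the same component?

The component containing 5 is {1, 3, 4, 5}, and 12 is not in it.

No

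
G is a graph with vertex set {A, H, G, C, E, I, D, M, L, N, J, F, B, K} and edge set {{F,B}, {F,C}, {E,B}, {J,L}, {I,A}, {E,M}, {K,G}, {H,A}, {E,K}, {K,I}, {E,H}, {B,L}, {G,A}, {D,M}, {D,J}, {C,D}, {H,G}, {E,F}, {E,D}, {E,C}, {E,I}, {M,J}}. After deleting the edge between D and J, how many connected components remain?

2

D and J are still connected via D-M-J, so the component count stays at 2.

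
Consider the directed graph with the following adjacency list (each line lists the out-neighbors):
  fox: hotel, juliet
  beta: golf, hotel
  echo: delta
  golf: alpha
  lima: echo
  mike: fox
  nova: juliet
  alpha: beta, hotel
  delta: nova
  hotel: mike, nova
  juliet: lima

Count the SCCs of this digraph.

3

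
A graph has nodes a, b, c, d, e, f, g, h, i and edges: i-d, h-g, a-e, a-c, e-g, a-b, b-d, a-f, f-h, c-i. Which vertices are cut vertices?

a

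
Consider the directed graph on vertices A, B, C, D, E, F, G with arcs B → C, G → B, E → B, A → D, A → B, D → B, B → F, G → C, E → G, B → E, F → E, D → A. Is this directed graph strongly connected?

No

There is no directed path from G to D, so the graph is not strongly connected.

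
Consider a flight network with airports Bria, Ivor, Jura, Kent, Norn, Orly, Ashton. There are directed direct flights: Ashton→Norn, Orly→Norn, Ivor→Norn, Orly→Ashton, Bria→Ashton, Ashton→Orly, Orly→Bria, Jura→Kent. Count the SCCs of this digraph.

5

{Bria, Orly, Ashton} are all mutually reachable — one SCC of size 3.
{Ivor} is an SCC by itself.
{Kent} is an SCC by itself.
{Jura} is an SCC by itself.
{Norn} is an SCC by itself.
That gives 5 strongly connected components.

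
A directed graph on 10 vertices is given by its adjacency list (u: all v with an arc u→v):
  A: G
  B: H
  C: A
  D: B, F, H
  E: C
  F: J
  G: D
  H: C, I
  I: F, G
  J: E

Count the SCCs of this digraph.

{A, B, C, D, E, F, G, H, I, J} are all mutually reachable — one SCC of size 10.
That gives 1 strongly connected component.

1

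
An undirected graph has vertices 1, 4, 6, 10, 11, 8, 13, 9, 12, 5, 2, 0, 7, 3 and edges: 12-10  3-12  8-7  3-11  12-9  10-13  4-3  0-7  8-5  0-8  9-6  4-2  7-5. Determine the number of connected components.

3

1 is isolated — a component by itself.
Starting from 0 we can reach 0, 5, 7, 8. That is one component of size 4.
Starting from 2 we can reach 2, 3, 4, 6, 9, 10, 11, 12, 13. That is one component of size 9.
Total: 3 components.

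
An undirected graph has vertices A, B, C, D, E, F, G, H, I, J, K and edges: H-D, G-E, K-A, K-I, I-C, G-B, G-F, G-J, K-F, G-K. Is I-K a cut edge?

Yes

Removing I-K leaves no path between I and K: the component count goes from 2 to 3. So it is a bridge.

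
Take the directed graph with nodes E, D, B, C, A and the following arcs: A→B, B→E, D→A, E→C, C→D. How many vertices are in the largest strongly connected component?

5

{A, B, C, D, E} are all mutually reachable — one SCC of size 5.
The largest has 5 vertices.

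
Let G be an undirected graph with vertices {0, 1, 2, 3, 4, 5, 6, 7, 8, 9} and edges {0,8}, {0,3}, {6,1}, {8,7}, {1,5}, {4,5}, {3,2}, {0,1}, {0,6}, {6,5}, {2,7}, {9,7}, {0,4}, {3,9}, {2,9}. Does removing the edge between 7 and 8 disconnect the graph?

No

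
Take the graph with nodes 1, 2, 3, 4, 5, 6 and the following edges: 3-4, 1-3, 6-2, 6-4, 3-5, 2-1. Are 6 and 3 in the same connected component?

From 6 we can reach 1, 2, 3, 4, 5, 6, which includes 3.

Yes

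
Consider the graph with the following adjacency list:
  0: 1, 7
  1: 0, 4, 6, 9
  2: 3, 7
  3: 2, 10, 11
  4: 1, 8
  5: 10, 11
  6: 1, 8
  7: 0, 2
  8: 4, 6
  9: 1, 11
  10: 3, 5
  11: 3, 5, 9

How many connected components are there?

Starting from 0 we can reach 0, 1, 2, 3, 4, 5, 6, 7, 8, 9, 10, 11. That is one component of size 12.
Total: 1 component.

1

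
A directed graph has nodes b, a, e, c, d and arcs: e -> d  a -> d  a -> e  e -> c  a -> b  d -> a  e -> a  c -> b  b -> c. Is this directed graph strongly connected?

There is no directed path from c to e, so the graph is not strongly connected.

No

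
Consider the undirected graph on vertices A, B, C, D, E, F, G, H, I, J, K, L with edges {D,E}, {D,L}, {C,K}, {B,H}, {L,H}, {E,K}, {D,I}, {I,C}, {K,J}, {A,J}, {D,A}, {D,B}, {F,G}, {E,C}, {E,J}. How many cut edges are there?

1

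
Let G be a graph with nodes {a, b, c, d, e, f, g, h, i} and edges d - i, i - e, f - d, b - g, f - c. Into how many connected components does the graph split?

h is isolated — a component by itself.
a is isolated — a component by itself.
Starting from b we can reach b, g. That is one component of size 2.
Starting from c we can reach c, d, e, f, i. That is one component of size 5.
Total: 4 components.

4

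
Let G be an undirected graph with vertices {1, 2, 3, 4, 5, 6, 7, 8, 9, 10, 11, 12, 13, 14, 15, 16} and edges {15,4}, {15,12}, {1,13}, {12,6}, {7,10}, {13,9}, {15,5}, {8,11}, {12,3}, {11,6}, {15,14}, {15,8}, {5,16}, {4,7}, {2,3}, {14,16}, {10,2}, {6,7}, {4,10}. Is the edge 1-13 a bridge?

Yes

Removing 1-13 leaves no path between 1 and 13: the component count goes from 2 to 3. So it is a bridge.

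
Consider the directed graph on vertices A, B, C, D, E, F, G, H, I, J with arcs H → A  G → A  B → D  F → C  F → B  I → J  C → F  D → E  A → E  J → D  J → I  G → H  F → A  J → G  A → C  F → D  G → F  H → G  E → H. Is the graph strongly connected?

No

There is no directed path from B to I, so the graph is not strongly connected.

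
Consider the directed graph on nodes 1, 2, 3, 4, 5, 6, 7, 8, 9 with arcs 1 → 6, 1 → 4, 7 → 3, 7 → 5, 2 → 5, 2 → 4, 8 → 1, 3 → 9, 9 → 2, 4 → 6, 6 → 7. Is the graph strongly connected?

No

There is no directed path from 5 to 1, so the graph is not strongly connected.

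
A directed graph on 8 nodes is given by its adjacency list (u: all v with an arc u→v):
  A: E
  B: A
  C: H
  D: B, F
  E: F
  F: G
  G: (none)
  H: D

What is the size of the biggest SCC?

1

{G} is an SCC by itself.
{E} is an SCC by itself.
{B} is an SCC by itself.
{F} is an SCC by itself.
{C} is an SCC by itself.
(and 3 more singleton SCCs)
The largest has 1 vertex.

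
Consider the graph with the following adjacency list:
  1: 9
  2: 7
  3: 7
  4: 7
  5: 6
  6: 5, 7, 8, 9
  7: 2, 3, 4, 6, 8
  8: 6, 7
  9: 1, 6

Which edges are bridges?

The edges on the cycle 8-7-6-8 are not bridges since each lies on that cycle.
But removing 7-2 disconnects 7 from 2; removing 7-3 disconnects 7 from 3; removing 6-5 disconnects 6 from 5; removing 6-9 disconnects 6 from 9 — these are bridges.
In total 6 edges are bridges.

1-9, 2-7, 3-7, 4-7, 5-6, 6-9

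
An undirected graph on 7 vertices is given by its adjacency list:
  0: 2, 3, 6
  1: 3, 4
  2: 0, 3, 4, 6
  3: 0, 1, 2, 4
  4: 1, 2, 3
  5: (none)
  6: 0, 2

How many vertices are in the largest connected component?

6

5 is isolated — a component by itself.
Starting from 0 we can reach 0, 1, 2, 3, 4, 6. That is one component of size 6.
The largest has 6 vertices.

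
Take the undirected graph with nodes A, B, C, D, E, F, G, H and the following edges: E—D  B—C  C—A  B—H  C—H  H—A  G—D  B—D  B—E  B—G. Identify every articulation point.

B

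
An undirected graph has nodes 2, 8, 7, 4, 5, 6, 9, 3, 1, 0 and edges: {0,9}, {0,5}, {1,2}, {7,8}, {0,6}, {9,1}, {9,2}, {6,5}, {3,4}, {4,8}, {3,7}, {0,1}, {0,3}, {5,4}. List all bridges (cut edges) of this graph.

The edges on the cycle 0-9-2-1-0 are not bridges since each lies on that cycle.
Every edge lies on some cycle, so there are no bridges.

none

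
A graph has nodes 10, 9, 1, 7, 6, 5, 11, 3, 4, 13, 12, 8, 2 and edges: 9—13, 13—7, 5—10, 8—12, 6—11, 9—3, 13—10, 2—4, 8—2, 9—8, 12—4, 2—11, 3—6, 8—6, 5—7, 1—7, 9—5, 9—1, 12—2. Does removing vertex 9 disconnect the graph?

Yes

Deleting 9 raises the number of components from 1 to 2, so 9 is a cut vertex.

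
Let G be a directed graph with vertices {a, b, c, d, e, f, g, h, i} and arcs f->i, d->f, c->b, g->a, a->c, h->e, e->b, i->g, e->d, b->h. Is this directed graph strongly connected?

From a we can reach every vertex (a, b, c, d, e, f, g, h, i), and every vertex can reach a (a, b, c, d, e, f, g, h, i). So the whole graph is one strongly connected component.

Yes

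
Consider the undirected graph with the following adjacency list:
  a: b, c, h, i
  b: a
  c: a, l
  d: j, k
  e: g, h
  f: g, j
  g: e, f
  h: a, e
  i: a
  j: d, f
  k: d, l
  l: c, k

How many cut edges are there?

2

The edges on the cycle l-k-d-j-f-g-e-h-a-c-l are not bridges since each lies on that cycle.
But removing a-b disconnects a from b; removing a-i disconnects a from i — these are bridges.
That makes 2 bridges.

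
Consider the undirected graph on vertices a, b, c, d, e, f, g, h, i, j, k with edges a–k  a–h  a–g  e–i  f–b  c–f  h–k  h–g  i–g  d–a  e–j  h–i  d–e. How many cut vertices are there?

2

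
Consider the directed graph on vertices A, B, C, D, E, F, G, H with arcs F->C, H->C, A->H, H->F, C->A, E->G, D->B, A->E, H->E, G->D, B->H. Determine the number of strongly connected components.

1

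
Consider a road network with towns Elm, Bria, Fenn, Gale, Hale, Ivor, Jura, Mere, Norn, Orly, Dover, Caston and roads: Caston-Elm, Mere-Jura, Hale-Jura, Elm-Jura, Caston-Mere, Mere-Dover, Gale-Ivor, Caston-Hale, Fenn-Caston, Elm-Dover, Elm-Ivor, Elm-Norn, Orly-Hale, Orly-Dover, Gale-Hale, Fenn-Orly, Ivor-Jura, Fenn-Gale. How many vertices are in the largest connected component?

11

Bria is isolated — a component by itself.
Starting from Elm we can reach Elm, Fenn, Gale, Hale, Ivor, Jura, Mere, Norn, Orly, Dover, Caston. That is one component of size 11.
The largest has 11 vertices.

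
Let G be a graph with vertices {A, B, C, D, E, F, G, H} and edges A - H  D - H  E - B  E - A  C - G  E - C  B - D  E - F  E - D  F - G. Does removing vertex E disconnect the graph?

Deleting E raises the number of components from 1 to 2, so E is a cut vertex.

Yes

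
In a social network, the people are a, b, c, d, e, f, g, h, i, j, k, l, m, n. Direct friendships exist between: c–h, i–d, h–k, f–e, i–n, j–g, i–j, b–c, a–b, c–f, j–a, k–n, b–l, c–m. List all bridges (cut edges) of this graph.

b-l, c-f, c-m, d-i, e-f, g-j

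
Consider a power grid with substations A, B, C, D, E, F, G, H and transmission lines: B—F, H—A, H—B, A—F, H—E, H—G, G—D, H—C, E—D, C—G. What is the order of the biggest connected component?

Starting from A we can reach A, B, C, D, E, F, G, H. That is one component of size 8.
The largest has 8 vertices.

8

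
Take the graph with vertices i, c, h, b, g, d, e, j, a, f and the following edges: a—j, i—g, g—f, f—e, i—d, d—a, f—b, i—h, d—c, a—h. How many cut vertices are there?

Removing a increases the component count from 1 to 2, so a is a cut vertex.
Removing d increases the component count from 1 to 2, so d is a cut vertex.
Removing f increases the component count from 1 to 3, so f is a cut vertex.
Likewise g, i are cut vertices.
By contrast removing h leaves 1 component; it is not a cut vertex. No other vertex is a cut vertex either.

5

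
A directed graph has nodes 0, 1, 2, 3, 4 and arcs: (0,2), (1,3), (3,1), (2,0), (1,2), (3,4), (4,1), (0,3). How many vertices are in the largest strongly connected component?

5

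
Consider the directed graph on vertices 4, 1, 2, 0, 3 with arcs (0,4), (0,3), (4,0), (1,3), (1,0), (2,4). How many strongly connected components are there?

4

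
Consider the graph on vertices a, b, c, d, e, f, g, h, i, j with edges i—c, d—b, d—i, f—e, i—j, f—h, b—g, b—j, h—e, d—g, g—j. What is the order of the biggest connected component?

a is isolated — a component by itself.
Starting from e we can reach e, f, h. That is one component of size 3.
Starting from b we can reach b, c, d, g, i, j. That is one component of size 6.
The largest has 6 vertices.

6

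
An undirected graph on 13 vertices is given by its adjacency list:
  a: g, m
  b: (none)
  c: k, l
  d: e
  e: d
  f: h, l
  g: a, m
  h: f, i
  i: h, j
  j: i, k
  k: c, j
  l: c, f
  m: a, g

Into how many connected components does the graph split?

4

b is isolated — a component by itself.
Starting from d we can reach d, e. That is one component of size 2.
Starting from a we can reach a, g, m. That is one component of size 3.
Starting from c we can reach c, f, h, i, j, k, l. That is one component of size 7.
Total: 4 components.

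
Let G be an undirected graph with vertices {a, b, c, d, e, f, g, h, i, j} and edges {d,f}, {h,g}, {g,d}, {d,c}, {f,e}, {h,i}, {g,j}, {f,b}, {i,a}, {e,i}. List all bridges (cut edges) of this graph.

The edges on the cycle h-g-d-f-e-i-h are not bridges since each lies on that cycle.
But removing i - a disconnects i from a; removing j - g disconnects j from g; removing d - c disconnects d from c; removing b - f disconnects b from f — these are bridges.

a-i, b-f, c-d, g-j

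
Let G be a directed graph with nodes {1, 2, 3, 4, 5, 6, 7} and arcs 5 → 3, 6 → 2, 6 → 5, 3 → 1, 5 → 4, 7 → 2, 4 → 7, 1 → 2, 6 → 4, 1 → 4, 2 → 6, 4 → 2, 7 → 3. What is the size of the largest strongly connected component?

7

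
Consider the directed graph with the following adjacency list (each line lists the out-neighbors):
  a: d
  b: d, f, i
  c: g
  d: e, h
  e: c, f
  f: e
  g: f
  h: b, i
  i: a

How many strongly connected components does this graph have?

2

{a, b, d, h, i} are all mutually reachable — one SCC of size 5.
{c, e, f, g} are all mutually reachable — one SCC of size 4.
That gives 2 strongly connected components.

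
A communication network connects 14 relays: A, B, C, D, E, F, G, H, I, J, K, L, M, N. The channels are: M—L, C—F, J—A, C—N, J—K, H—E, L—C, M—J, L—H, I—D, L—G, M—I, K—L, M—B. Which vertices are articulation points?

C, H, I, J, L, M

Removing C increases the component count from 1 to 3, so C is a cut vertex.
Removing H increases the component count from 1 to 2, so H is a cut vertex.
Removing I increases the component count from 1 to 2, so I is a cut vertex.
Likewise J, L, M are cut vertices.
By contrast removing N leaves 1 component; it is not a cut vertex. No other vertex is a cut vertex either.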